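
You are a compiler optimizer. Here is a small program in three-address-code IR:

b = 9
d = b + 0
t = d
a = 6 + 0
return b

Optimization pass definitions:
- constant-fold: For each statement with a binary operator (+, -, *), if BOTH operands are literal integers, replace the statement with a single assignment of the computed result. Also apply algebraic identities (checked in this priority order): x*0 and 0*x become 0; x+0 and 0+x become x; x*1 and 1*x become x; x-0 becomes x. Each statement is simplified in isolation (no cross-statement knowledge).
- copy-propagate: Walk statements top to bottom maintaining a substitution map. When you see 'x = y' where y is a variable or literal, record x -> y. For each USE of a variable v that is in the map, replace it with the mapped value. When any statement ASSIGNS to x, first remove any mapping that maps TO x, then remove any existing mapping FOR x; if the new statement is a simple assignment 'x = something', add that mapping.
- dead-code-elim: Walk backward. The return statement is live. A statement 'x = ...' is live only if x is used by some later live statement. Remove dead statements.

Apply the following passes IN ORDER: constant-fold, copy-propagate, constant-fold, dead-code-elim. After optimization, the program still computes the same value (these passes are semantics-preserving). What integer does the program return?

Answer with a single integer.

Answer: 9

Derivation:
Initial IR:
  b = 9
  d = b + 0
  t = d
  a = 6 + 0
  return b
After constant-fold (5 stmts):
  b = 9
  d = b
  t = d
  a = 6
  return b
After copy-propagate (5 stmts):
  b = 9
  d = 9
  t = 9
  a = 6
  return 9
After constant-fold (5 stmts):
  b = 9
  d = 9
  t = 9
  a = 6
  return 9
After dead-code-elim (1 stmts):
  return 9
Evaluate:
  b = 9  =>  b = 9
  d = b + 0  =>  d = 9
  t = d  =>  t = 9
  a = 6 + 0  =>  a = 6
  return b = 9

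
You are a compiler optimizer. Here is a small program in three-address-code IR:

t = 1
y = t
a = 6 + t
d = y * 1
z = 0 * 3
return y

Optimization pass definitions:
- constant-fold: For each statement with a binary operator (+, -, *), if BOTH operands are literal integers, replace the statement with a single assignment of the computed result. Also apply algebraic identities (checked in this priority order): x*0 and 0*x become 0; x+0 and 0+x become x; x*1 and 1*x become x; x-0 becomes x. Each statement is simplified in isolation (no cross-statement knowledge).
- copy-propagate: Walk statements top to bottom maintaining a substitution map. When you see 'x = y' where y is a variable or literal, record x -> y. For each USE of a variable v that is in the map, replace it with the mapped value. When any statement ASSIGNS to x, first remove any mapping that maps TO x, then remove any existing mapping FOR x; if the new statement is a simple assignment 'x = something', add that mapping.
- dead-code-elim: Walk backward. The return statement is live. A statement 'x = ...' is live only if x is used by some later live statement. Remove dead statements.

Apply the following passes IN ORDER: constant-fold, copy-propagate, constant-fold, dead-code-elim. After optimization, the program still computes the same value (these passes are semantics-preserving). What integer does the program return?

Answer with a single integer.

Answer: 1

Derivation:
Initial IR:
  t = 1
  y = t
  a = 6 + t
  d = y * 1
  z = 0 * 3
  return y
After constant-fold (6 stmts):
  t = 1
  y = t
  a = 6 + t
  d = y
  z = 0
  return y
After copy-propagate (6 stmts):
  t = 1
  y = 1
  a = 6 + 1
  d = 1
  z = 0
  return 1
After constant-fold (6 stmts):
  t = 1
  y = 1
  a = 7
  d = 1
  z = 0
  return 1
After dead-code-elim (1 stmts):
  return 1
Evaluate:
  t = 1  =>  t = 1
  y = t  =>  y = 1
  a = 6 + t  =>  a = 7
  d = y * 1  =>  d = 1
  z = 0 * 3  =>  z = 0
  return y = 1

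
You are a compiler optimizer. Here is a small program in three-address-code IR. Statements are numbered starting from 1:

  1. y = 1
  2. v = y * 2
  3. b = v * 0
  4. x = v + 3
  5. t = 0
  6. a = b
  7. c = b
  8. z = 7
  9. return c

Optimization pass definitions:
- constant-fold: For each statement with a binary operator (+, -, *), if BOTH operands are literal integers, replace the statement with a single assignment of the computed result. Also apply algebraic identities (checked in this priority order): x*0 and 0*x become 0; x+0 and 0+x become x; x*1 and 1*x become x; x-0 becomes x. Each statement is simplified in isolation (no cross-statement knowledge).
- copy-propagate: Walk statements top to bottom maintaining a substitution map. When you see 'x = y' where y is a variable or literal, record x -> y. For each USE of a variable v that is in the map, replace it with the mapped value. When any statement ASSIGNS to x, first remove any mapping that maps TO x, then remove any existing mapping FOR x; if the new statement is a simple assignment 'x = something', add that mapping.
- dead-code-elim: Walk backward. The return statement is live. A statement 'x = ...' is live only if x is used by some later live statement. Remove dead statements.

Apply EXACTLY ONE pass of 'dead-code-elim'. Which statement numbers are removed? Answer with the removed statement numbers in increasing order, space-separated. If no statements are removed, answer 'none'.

Answer: 4 5 6 8

Derivation:
Backward liveness scan:
Stmt 1 'y = 1': KEEP (y is live); live-in = []
Stmt 2 'v = y * 2': KEEP (v is live); live-in = ['y']
Stmt 3 'b = v * 0': KEEP (b is live); live-in = ['v']
Stmt 4 'x = v + 3': DEAD (x not in live set ['b'])
Stmt 5 't = 0': DEAD (t not in live set ['b'])
Stmt 6 'a = b': DEAD (a not in live set ['b'])
Stmt 7 'c = b': KEEP (c is live); live-in = ['b']
Stmt 8 'z = 7': DEAD (z not in live set ['c'])
Stmt 9 'return c': KEEP (return); live-in = ['c']
Removed statement numbers: [4, 5, 6, 8]
Surviving IR:
  y = 1
  v = y * 2
  b = v * 0
  c = b
  return c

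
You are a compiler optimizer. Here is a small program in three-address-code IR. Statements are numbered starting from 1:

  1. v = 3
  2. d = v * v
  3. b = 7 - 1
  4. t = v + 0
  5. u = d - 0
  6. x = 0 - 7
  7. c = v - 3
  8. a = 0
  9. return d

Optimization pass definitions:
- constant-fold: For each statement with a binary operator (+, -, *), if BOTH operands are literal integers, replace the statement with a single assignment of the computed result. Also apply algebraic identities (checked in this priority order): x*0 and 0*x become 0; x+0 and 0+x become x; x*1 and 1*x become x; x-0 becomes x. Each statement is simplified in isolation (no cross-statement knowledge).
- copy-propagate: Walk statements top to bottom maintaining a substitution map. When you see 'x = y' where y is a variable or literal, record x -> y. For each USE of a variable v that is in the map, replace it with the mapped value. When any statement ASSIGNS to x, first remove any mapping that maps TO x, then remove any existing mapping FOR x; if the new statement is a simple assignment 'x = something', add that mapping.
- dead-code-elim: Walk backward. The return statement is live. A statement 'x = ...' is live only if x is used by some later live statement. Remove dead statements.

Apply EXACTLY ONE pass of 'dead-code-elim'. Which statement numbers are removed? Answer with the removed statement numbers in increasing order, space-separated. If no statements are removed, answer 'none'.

Backward liveness scan:
Stmt 1 'v = 3': KEEP (v is live); live-in = []
Stmt 2 'd = v * v': KEEP (d is live); live-in = ['v']
Stmt 3 'b = 7 - 1': DEAD (b not in live set ['d'])
Stmt 4 't = v + 0': DEAD (t not in live set ['d'])
Stmt 5 'u = d - 0': DEAD (u not in live set ['d'])
Stmt 6 'x = 0 - 7': DEAD (x not in live set ['d'])
Stmt 7 'c = v - 3': DEAD (c not in live set ['d'])
Stmt 8 'a = 0': DEAD (a not in live set ['d'])
Stmt 9 'return d': KEEP (return); live-in = ['d']
Removed statement numbers: [3, 4, 5, 6, 7, 8]
Surviving IR:
  v = 3
  d = v * v
  return d

Answer: 3 4 5 6 7 8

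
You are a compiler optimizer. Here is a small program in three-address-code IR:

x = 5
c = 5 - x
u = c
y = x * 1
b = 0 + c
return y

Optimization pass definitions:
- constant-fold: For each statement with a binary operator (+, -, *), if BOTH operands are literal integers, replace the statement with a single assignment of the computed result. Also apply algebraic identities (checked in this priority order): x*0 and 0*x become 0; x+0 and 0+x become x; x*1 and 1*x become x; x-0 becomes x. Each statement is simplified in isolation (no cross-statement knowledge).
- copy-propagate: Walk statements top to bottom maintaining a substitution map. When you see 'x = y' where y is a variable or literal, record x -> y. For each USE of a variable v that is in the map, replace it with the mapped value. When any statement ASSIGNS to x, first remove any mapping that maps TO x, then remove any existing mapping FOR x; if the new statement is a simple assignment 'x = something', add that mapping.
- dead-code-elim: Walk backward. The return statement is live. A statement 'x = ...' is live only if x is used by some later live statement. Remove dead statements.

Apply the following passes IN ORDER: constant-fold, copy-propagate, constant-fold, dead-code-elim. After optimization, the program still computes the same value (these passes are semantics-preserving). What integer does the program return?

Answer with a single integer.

Initial IR:
  x = 5
  c = 5 - x
  u = c
  y = x * 1
  b = 0 + c
  return y
After constant-fold (6 stmts):
  x = 5
  c = 5 - x
  u = c
  y = x
  b = c
  return y
After copy-propagate (6 stmts):
  x = 5
  c = 5 - 5
  u = c
  y = 5
  b = c
  return 5
After constant-fold (6 stmts):
  x = 5
  c = 0
  u = c
  y = 5
  b = c
  return 5
After dead-code-elim (1 stmts):
  return 5
Evaluate:
  x = 5  =>  x = 5
  c = 5 - x  =>  c = 0
  u = c  =>  u = 0
  y = x * 1  =>  y = 5
  b = 0 + c  =>  b = 0
  return y = 5

Answer: 5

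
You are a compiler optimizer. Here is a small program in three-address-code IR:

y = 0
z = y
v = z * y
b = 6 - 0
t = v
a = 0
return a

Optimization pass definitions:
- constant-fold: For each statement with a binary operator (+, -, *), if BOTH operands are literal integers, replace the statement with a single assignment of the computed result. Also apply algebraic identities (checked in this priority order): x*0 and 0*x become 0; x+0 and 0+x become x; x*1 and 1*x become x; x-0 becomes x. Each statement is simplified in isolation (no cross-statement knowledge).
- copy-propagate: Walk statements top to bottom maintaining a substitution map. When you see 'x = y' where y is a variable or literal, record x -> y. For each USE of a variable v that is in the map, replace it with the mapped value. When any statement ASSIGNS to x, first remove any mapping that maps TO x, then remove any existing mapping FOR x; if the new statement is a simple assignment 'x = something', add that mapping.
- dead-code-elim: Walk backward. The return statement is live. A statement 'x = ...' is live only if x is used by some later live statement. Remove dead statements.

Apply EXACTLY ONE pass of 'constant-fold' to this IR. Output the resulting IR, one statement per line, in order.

Applying constant-fold statement-by-statement:
  [1] y = 0  (unchanged)
  [2] z = y  (unchanged)
  [3] v = z * y  (unchanged)
  [4] b = 6 - 0  -> b = 6
  [5] t = v  (unchanged)
  [6] a = 0  (unchanged)
  [7] return a  (unchanged)
Result (7 stmts):
  y = 0
  z = y
  v = z * y
  b = 6
  t = v
  a = 0
  return a

Answer: y = 0
z = y
v = z * y
b = 6
t = v
a = 0
return a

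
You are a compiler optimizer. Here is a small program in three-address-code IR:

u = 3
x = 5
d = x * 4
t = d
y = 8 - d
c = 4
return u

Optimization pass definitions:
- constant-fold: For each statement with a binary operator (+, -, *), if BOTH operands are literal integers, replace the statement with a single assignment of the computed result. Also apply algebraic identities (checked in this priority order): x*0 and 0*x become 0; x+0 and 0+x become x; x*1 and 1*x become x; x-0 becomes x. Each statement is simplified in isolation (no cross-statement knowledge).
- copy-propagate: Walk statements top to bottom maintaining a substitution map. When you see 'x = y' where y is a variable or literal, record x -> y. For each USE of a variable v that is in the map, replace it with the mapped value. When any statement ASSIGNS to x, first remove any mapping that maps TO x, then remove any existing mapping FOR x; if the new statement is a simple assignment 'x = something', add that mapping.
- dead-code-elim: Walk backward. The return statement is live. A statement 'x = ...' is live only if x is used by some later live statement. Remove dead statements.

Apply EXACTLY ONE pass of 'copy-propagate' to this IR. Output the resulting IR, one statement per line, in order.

Answer: u = 3
x = 5
d = 5 * 4
t = d
y = 8 - d
c = 4
return 3

Derivation:
Applying copy-propagate statement-by-statement:
  [1] u = 3  (unchanged)
  [2] x = 5  (unchanged)
  [3] d = x * 4  -> d = 5 * 4
  [4] t = d  (unchanged)
  [5] y = 8 - d  (unchanged)
  [6] c = 4  (unchanged)
  [7] return u  -> return 3
Result (7 stmts):
  u = 3
  x = 5
  d = 5 * 4
  t = d
  y = 8 - d
  c = 4
  return 3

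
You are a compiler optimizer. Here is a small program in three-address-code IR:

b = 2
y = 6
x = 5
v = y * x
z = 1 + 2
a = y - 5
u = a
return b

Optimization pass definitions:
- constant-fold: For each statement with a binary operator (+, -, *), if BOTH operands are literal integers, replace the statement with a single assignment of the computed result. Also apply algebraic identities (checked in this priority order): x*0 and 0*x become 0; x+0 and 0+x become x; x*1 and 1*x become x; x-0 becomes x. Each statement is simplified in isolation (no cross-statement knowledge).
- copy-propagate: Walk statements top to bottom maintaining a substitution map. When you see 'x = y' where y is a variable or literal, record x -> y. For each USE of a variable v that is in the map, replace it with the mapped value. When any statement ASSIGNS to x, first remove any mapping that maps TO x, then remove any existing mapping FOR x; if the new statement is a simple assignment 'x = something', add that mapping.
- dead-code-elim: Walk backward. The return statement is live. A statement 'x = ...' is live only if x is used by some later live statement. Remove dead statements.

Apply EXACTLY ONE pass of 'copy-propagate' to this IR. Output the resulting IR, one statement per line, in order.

Applying copy-propagate statement-by-statement:
  [1] b = 2  (unchanged)
  [2] y = 6  (unchanged)
  [3] x = 5  (unchanged)
  [4] v = y * x  -> v = 6 * 5
  [5] z = 1 + 2  (unchanged)
  [6] a = y - 5  -> a = 6 - 5
  [7] u = a  (unchanged)
  [8] return b  -> return 2
Result (8 stmts):
  b = 2
  y = 6
  x = 5
  v = 6 * 5
  z = 1 + 2
  a = 6 - 5
  u = a
  return 2

Answer: b = 2
y = 6
x = 5
v = 6 * 5
z = 1 + 2
a = 6 - 5
u = a
return 2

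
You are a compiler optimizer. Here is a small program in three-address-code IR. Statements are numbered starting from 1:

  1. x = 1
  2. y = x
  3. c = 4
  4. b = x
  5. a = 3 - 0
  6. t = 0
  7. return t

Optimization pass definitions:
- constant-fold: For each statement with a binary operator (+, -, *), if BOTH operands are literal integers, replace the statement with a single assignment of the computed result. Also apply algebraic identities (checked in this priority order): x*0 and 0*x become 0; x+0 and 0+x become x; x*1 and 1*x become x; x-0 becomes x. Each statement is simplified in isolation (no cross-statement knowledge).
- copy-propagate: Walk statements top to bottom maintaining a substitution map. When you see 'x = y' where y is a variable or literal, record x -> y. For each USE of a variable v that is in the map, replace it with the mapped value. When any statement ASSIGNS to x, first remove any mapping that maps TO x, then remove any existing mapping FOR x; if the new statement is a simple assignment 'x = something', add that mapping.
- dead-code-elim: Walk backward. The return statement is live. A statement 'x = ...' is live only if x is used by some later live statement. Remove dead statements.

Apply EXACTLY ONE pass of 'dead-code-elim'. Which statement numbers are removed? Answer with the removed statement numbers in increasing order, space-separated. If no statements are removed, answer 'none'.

Answer: 1 2 3 4 5

Derivation:
Backward liveness scan:
Stmt 1 'x = 1': DEAD (x not in live set [])
Stmt 2 'y = x': DEAD (y not in live set [])
Stmt 3 'c = 4': DEAD (c not in live set [])
Stmt 4 'b = x': DEAD (b not in live set [])
Stmt 5 'a = 3 - 0': DEAD (a not in live set [])
Stmt 6 't = 0': KEEP (t is live); live-in = []
Stmt 7 'return t': KEEP (return); live-in = ['t']
Removed statement numbers: [1, 2, 3, 4, 5]
Surviving IR:
  t = 0
  return t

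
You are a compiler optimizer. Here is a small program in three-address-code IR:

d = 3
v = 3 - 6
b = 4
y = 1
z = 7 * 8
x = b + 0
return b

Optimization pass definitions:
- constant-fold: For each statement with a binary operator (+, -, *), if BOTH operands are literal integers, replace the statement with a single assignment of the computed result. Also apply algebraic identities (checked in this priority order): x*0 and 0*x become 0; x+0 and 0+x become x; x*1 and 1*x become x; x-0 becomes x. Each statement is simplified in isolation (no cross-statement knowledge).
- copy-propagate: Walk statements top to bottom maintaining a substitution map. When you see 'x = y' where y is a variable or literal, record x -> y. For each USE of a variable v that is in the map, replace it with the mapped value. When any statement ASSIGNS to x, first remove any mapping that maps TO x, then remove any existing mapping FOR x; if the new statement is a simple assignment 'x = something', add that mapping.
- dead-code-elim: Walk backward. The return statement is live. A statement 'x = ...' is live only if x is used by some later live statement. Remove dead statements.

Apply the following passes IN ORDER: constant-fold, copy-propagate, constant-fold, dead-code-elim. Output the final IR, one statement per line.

Answer: return 4

Derivation:
Initial IR:
  d = 3
  v = 3 - 6
  b = 4
  y = 1
  z = 7 * 8
  x = b + 0
  return b
After constant-fold (7 stmts):
  d = 3
  v = -3
  b = 4
  y = 1
  z = 56
  x = b
  return b
After copy-propagate (7 stmts):
  d = 3
  v = -3
  b = 4
  y = 1
  z = 56
  x = 4
  return 4
After constant-fold (7 stmts):
  d = 3
  v = -3
  b = 4
  y = 1
  z = 56
  x = 4
  return 4
After dead-code-elim (1 stmts):
  return 4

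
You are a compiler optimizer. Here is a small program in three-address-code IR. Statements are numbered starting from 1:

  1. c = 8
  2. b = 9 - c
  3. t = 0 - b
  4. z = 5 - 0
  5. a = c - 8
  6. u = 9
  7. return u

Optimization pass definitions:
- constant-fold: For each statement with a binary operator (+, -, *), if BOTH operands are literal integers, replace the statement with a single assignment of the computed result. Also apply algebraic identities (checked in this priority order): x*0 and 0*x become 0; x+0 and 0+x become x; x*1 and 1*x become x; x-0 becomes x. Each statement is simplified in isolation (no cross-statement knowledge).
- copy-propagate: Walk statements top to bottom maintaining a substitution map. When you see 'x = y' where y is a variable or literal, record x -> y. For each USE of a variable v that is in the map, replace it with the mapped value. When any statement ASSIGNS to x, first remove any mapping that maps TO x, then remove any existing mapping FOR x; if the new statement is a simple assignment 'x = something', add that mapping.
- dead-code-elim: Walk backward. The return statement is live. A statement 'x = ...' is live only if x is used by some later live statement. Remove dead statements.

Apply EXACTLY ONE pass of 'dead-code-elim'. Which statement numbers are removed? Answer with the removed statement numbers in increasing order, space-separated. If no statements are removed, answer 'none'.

Backward liveness scan:
Stmt 1 'c = 8': DEAD (c not in live set [])
Stmt 2 'b = 9 - c': DEAD (b not in live set [])
Stmt 3 't = 0 - b': DEAD (t not in live set [])
Stmt 4 'z = 5 - 0': DEAD (z not in live set [])
Stmt 5 'a = c - 8': DEAD (a not in live set [])
Stmt 6 'u = 9': KEEP (u is live); live-in = []
Stmt 7 'return u': KEEP (return); live-in = ['u']
Removed statement numbers: [1, 2, 3, 4, 5]
Surviving IR:
  u = 9
  return u

Answer: 1 2 3 4 5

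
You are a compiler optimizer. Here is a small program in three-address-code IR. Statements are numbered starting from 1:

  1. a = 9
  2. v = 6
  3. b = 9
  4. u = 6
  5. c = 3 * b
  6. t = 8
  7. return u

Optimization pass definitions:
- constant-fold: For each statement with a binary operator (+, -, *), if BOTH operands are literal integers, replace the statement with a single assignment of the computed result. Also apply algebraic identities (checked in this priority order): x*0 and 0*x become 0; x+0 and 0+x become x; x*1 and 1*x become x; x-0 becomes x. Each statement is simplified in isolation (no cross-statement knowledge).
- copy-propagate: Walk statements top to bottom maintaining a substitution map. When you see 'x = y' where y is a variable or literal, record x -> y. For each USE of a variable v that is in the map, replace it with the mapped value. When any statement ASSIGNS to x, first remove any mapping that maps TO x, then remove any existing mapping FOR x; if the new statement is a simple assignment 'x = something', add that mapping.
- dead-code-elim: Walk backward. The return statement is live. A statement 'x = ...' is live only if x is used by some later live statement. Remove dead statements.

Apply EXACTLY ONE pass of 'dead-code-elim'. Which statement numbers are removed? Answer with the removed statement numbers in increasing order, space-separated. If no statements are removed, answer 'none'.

Answer: 1 2 3 5 6

Derivation:
Backward liveness scan:
Stmt 1 'a = 9': DEAD (a not in live set [])
Stmt 2 'v = 6': DEAD (v not in live set [])
Stmt 3 'b = 9': DEAD (b not in live set [])
Stmt 4 'u = 6': KEEP (u is live); live-in = []
Stmt 5 'c = 3 * b': DEAD (c not in live set ['u'])
Stmt 6 't = 8': DEAD (t not in live set ['u'])
Stmt 7 'return u': KEEP (return); live-in = ['u']
Removed statement numbers: [1, 2, 3, 5, 6]
Surviving IR:
  u = 6
  return u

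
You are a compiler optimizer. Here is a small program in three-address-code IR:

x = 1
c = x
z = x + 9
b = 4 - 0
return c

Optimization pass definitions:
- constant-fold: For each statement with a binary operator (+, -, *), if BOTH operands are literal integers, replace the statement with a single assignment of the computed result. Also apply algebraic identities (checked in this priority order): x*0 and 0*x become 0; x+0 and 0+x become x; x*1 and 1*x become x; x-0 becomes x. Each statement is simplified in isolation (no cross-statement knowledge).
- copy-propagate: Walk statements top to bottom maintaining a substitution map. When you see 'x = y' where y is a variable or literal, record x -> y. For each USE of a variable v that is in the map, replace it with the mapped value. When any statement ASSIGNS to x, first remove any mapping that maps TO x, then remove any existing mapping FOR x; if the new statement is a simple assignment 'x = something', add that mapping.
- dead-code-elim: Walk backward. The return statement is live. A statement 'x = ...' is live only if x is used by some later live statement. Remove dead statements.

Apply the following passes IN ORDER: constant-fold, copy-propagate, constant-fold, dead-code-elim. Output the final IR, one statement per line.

Initial IR:
  x = 1
  c = x
  z = x + 9
  b = 4 - 0
  return c
After constant-fold (5 stmts):
  x = 1
  c = x
  z = x + 9
  b = 4
  return c
After copy-propagate (5 stmts):
  x = 1
  c = 1
  z = 1 + 9
  b = 4
  return 1
After constant-fold (5 stmts):
  x = 1
  c = 1
  z = 10
  b = 4
  return 1
After dead-code-elim (1 stmts):
  return 1

Answer: return 1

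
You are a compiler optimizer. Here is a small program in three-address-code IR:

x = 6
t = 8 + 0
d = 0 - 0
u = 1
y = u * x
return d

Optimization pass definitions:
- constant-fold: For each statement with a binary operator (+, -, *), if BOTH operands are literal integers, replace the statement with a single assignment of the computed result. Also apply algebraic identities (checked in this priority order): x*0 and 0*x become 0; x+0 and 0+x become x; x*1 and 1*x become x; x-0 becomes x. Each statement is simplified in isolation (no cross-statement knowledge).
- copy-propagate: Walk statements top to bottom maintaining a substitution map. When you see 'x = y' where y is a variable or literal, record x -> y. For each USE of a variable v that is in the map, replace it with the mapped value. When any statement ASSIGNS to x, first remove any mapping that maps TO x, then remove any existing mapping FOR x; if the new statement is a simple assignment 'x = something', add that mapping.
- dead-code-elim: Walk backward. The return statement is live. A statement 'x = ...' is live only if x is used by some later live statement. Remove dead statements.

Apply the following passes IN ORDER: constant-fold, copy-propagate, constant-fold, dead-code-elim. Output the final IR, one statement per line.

Answer: return 0

Derivation:
Initial IR:
  x = 6
  t = 8 + 0
  d = 0 - 0
  u = 1
  y = u * x
  return d
After constant-fold (6 stmts):
  x = 6
  t = 8
  d = 0
  u = 1
  y = u * x
  return d
After copy-propagate (6 stmts):
  x = 6
  t = 8
  d = 0
  u = 1
  y = 1 * 6
  return 0
After constant-fold (6 stmts):
  x = 6
  t = 8
  d = 0
  u = 1
  y = 6
  return 0
After dead-code-elim (1 stmts):
  return 0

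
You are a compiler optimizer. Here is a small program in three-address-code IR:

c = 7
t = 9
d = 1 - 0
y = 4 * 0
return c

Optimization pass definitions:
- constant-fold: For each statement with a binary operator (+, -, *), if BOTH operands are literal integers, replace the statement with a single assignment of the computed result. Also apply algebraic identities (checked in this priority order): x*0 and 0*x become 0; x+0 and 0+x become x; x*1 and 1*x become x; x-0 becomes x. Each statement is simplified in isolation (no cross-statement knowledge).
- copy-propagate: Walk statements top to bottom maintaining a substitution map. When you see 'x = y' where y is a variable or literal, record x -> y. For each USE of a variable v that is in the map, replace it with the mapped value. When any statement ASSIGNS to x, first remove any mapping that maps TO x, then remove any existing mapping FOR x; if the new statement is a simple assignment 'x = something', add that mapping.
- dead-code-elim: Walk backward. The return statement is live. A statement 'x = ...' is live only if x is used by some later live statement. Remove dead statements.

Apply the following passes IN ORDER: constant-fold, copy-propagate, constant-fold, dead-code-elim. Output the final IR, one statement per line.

Answer: return 7

Derivation:
Initial IR:
  c = 7
  t = 9
  d = 1 - 0
  y = 4 * 0
  return c
After constant-fold (5 stmts):
  c = 7
  t = 9
  d = 1
  y = 0
  return c
After copy-propagate (5 stmts):
  c = 7
  t = 9
  d = 1
  y = 0
  return 7
After constant-fold (5 stmts):
  c = 7
  t = 9
  d = 1
  y = 0
  return 7
After dead-code-elim (1 stmts):
  return 7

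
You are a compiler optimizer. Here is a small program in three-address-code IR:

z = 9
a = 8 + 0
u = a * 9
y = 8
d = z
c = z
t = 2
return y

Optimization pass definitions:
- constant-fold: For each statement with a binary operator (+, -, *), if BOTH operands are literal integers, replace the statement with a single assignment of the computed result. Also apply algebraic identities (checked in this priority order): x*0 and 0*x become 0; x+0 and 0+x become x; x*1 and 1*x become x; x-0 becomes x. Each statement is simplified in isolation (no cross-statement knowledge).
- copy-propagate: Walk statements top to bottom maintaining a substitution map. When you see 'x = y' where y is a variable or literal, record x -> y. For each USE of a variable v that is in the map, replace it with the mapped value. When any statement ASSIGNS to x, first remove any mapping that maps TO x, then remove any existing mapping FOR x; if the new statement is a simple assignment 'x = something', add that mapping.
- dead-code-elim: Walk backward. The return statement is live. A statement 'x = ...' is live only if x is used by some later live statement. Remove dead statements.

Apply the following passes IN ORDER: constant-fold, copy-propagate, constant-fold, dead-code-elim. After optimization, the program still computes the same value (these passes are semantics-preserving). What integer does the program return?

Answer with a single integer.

Answer: 8

Derivation:
Initial IR:
  z = 9
  a = 8 + 0
  u = a * 9
  y = 8
  d = z
  c = z
  t = 2
  return y
After constant-fold (8 stmts):
  z = 9
  a = 8
  u = a * 9
  y = 8
  d = z
  c = z
  t = 2
  return y
After copy-propagate (8 stmts):
  z = 9
  a = 8
  u = 8 * 9
  y = 8
  d = 9
  c = 9
  t = 2
  return 8
After constant-fold (8 stmts):
  z = 9
  a = 8
  u = 72
  y = 8
  d = 9
  c = 9
  t = 2
  return 8
After dead-code-elim (1 stmts):
  return 8
Evaluate:
  z = 9  =>  z = 9
  a = 8 + 0  =>  a = 8
  u = a * 9  =>  u = 72
  y = 8  =>  y = 8
  d = z  =>  d = 9
  c = z  =>  c = 9
  t = 2  =>  t = 2
  return y = 8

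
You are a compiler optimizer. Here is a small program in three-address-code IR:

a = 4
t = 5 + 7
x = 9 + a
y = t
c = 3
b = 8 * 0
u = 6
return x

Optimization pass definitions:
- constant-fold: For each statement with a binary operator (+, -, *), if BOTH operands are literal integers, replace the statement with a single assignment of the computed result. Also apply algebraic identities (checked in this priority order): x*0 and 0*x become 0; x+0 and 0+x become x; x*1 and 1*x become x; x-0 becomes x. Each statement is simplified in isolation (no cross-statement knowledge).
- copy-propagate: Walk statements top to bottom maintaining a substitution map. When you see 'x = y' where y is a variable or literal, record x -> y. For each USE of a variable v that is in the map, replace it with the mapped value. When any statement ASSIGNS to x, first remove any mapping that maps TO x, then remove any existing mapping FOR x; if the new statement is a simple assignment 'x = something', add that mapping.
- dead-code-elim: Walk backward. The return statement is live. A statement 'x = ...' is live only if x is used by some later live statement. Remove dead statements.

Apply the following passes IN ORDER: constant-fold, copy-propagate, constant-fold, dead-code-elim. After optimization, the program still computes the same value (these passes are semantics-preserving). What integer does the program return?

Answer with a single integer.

Answer: 13

Derivation:
Initial IR:
  a = 4
  t = 5 + 7
  x = 9 + a
  y = t
  c = 3
  b = 8 * 0
  u = 6
  return x
After constant-fold (8 stmts):
  a = 4
  t = 12
  x = 9 + a
  y = t
  c = 3
  b = 0
  u = 6
  return x
After copy-propagate (8 stmts):
  a = 4
  t = 12
  x = 9 + 4
  y = 12
  c = 3
  b = 0
  u = 6
  return x
After constant-fold (8 stmts):
  a = 4
  t = 12
  x = 13
  y = 12
  c = 3
  b = 0
  u = 6
  return x
After dead-code-elim (2 stmts):
  x = 13
  return x
Evaluate:
  a = 4  =>  a = 4
  t = 5 + 7  =>  t = 12
  x = 9 + a  =>  x = 13
  y = t  =>  y = 12
  c = 3  =>  c = 3
  b = 8 * 0  =>  b = 0
  u = 6  =>  u = 6
  return x = 13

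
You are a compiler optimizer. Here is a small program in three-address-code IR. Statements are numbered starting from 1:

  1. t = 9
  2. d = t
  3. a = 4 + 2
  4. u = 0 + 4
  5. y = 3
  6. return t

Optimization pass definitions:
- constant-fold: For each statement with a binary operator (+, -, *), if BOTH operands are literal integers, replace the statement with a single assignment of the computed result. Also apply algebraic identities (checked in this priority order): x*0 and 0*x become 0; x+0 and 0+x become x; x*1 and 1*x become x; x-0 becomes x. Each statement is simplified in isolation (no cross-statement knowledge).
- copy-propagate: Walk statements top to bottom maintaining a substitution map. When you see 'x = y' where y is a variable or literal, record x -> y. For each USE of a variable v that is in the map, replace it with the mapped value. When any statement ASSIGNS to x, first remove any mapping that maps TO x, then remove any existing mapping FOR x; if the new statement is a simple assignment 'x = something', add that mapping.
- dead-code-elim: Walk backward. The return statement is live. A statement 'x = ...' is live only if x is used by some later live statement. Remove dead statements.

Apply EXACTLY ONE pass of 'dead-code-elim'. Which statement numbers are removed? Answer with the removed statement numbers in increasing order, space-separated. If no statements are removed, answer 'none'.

Backward liveness scan:
Stmt 1 't = 9': KEEP (t is live); live-in = []
Stmt 2 'd = t': DEAD (d not in live set ['t'])
Stmt 3 'a = 4 + 2': DEAD (a not in live set ['t'])
Stmt 4 'u = 0 + 4': DEAD (u not in live set ['t'])
Stmt 5 'y = 3': DEAD (y not in live set ['t'])
Stmt 6 'return t': KEEP (return); live-in = ['t']
Removed statement numbers: [2, 3, 4, 5]
Surviving IR:
  t = 9
  return t

Answer: 2 3 4 5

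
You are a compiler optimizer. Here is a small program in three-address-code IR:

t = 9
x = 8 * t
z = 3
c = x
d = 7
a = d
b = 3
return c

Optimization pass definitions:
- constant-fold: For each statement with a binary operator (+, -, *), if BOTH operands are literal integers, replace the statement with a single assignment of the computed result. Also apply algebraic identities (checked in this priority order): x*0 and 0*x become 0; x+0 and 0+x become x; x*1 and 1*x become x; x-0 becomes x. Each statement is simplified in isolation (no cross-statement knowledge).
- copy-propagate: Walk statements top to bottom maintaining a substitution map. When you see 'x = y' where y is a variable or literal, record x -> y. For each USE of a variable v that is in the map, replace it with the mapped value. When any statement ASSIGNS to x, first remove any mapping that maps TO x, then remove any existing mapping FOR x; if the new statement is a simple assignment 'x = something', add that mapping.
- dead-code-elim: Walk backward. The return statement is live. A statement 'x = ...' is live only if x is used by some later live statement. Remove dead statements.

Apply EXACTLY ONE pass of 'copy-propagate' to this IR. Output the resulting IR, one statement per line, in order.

Applying copy-propagate statement-by-statement:
  [1] t = 9  (unchanged)
  [2] x = 8 * t  -> x = 8 * 9
  [3] z = 3  (unchanged)
  [4] c = x  (unchanged)
  [5] d = 7  (unchanged)
  [6] a = d  -> a = 7
  [7] b = 3  (unchanged)
  [8] return c  -> return x
Result (8 stmts):
  t = 9
  x = 8 * 9
  z = 3
  c = x
  d = 7
  a = 7
  b = 3
  return x

Answer: t = 9
x = 8 * 9
z = 3
c = x
d = 7
a = 7
b = 3
return x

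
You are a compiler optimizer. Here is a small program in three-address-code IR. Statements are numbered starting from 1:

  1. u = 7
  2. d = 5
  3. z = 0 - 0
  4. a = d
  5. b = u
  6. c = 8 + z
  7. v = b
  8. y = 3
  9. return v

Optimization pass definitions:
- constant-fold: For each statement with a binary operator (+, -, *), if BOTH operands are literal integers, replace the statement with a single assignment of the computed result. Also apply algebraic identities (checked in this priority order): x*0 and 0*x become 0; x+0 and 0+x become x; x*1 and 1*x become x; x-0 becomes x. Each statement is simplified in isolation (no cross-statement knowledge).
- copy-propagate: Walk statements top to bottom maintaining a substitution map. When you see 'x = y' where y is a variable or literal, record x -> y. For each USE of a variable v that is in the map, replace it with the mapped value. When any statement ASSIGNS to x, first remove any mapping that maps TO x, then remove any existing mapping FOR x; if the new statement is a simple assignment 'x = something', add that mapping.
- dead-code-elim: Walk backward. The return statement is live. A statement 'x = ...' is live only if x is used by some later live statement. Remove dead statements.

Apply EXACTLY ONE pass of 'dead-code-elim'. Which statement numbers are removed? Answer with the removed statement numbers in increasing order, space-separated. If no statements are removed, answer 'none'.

Answer: 2 3 4 6 8

Derivation:
Backward liveness scan:
Stmt 1 'u = 7': KEEP (u is live); live-in = []
Stmt 2 'd = 5': DEAD (d not in live set ['u'])
Stmt 3 'z = 0 - 0': DEAD (z not in live set ['u'])
Stmt 4 'a = d': DEAD (a not in live set ['u'])
Stmt 5 'b = u': KEEP (b is live); live-in = ['u']
Stmt 6 'c = 8 + z': DEAD (c not in live set ['b'])
Stmt 7 'v = b': KEEP (v is live); live-in = ['b']
Stmt 8 'y = 3': DEAD (y not in live set ['v'])
Stmt 9 'return v': KEEP (return); live-in = ['v']
Removed statement numbers: [2, 3, 4, 6, 8]
Surviving IR:
  u = 7
  b = u
  v = b
  return v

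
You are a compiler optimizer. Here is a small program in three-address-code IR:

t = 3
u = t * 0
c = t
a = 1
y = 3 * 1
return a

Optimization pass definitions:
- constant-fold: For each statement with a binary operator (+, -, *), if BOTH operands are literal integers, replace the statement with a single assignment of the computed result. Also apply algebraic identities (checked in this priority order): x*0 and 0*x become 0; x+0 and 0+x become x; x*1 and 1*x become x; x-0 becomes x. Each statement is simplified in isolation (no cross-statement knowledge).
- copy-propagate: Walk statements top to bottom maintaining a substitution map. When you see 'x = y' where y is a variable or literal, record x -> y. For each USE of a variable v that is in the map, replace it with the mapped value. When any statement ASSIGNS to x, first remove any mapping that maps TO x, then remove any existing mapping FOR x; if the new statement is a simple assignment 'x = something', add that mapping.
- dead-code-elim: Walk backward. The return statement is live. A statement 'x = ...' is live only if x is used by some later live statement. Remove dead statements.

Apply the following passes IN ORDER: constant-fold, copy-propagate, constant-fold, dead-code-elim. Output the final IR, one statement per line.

Answer: return 1

Derivation:
Initial IR:
  t = 3
  u = t * 0
  c = t
  a = 1
  y = 3 * 1
  return a
After constant-fold (6 stmts):
  t = 3
  u = 0
  c = t
  a = 1
  y = 3
  return a
After copy-propagate (6 stmts):
  t = 3
  u = 0
  c = 3
  a = 1
  y = 3
  return 1
After constant-fold (6 stmts):
  t = 3
  u = 0
  c = 3
  a = 1
  y = 3
  return 1
After dead-code-elim (1 stmts):
  return 1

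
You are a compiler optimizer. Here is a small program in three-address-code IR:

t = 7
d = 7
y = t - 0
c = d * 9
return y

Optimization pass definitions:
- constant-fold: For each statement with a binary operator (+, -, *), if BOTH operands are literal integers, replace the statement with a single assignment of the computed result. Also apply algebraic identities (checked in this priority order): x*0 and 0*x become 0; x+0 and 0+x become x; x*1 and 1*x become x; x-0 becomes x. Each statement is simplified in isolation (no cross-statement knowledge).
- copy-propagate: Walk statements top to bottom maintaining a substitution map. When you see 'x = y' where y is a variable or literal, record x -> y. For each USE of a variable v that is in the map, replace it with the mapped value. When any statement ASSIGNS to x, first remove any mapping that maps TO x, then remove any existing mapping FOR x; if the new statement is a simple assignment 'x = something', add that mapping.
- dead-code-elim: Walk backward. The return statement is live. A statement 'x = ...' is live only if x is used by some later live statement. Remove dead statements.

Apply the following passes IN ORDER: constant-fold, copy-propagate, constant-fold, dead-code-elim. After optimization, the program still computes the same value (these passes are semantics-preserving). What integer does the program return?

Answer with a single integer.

Answer: 7

Derivation:
Initial IR:
  t = 7
  d = 7
  y = t - 0
  c = d * 9
  return y
After constant-fold (5 stmts):
  t = 7
  d = 7
  y = t
  c = d * 9
  return y
After copy-propagate (5 stmts):
  t = 7
  d = 7
  y = 7
  c = 7 * 9
  return 7
After constant-fold (5 stmts):
  t = 7
  d = 7
  y = 7
  c = 63
  return 7
After dead-code-elim (1 stmts):
  return 7
Evaluate:
  t = 7  =>  t = 7
  d = 7  =>  d = 7
  y = t - 0  =>  y = 7
  c = d * 9  =>  c = 63
  return y = 7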